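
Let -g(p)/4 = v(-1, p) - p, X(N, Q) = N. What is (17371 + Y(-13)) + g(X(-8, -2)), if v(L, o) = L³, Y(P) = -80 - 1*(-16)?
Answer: 17279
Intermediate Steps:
Y(P) = -64 (Y(P) = -80 + 16 = -64)
g(p) = 4 + 4*p (g(p) = -4*((-1)³ - p) = -4*(-1 - p) = 4 + 4*p)
(17371 + Y(-13)) + g(X(-8, -2)) = (17371 - 64) + (4 + 4*(-8)) = 17307 + (4 - 32) = 17307 - 28 = 17279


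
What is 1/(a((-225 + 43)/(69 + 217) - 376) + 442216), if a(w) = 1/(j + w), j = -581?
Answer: 10534/4658303333 ≈ 2.2613e-6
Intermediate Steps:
a(w) = 1/(-581 + w)
1/(a((-225 + 43)/(69 + 217) - 376) + 442216) = 1/(1/(-581 + ((-225 + 43)/(69 + 217) - 376)) + 442216) = 1/(1/(-581 + (-182/286 - 376)) + 442216) = 1/(1/(-581 + (-182*1/286 - 376)) + 442216) = 1/(1/(-581 + (-7/11 - 376)) + 442216) = 1/(1/(-581 - 4143/11) + 442216) = 1/(1/(-10534/11) + 442216) = 1/(-11/10534 + 442216) = 1/(4658303333/10534) = 10534/4658303333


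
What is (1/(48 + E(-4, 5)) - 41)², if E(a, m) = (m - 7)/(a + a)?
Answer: 62552281/37249 ≈ 1679.3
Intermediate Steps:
E(a, m) = (-7 + m)/(2*a) (E(a, m) = (-7 + m)/((2*a)) = (-7 + m)*(1/(2*a)) = (-7 + m)/(2*a))
(1/(48 + E(-4, 5)) - 41)² = (1/(48 + (½)*(-7 + 5)/(-4)) - 41)² = (1/(48 + (½)*(-¼)*(-2)) - 41)² = (1/(48 + ¼) - 41)² = (1/(193/4) - 41)² = (4/193 - 41)² = (-7909/193)² = 62552281/37249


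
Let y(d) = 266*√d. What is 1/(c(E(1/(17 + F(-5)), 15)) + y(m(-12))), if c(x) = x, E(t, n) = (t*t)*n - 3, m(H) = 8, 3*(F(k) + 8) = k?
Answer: 637428/132598405799 + 124624192*√2/132598405799 ≈ 0.0013340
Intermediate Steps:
F(k) = -8 + k/3
E(t, n) = -3 + n*t² (E(t, n) = t²*n - 3 = n*t² - 3 = -3 + n*t²)
1/(c(E(1/(17 + F(-5)), 15)) + y(m(-12))) = 1/((-3 + 15*(1/(17 + (-8 + (⅓)*(-5))))²) + 266*√8) = 1/((-3 + 15*(1/(17 + (-8 - 5/3)))²) + 266*(2*√2)) = 1/((-3 + 15*(1/(17 - 29/3))²) + 532*√2) = 1/((-3 + 15*(1/(22/3))²) + 532*√2) = 1/((-3 + 15*(3/22)²) + 532*√2) = 1/((-3 + 15*(9/484)) + 532*√2) = 1/((-3 + 135/484) + 532*√2) = 1/(-1317/484 + 532*√2)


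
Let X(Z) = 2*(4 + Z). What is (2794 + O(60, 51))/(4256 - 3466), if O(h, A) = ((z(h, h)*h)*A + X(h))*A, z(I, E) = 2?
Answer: 160721/395 ≈ 406.89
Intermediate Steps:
X(Z) = 8 + 2*Z
O(h, A) = A*(8 + 2*h + 2*A*h) (O(h, A) = ((2*h)*A + (8 + 2*h))*A = (2*A*h + (8 + 2*h))*A = (8 + 2*h + 2*A*h)*A = A*(8 + 2*h + 2*A*h))
(2794 + O(60, 51))/(4256 - 3466) = (2794 + 2*51*(4 + 60 + 51*60))/(4256 - 3466) = (2794 + 2*51*(4 + 60 + 3060))/790 = (2794 + 2*51*3124)*(1/790) = (2794 + 318648)*(1/790) = 321442*(1/790) = 160721/395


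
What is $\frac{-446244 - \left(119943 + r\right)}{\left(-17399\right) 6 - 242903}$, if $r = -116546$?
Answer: $\frac{449641}{347297} \approx 1.2947$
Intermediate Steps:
$\frac{-446244 - \left(119943 + r\right)}{\left(-17399\right) 6 - 242903} = \frac{-446244 - 3397}{\left(-17399\right) 6 - 242903} = \frac{-446244 + \left(-119943 + 116546\right)}{-104394 - 242903} = \frac{-446244 - 3397}{-347297} = \left(-449641\right) \left(- \frac{1}{347297}\right) = \frac{449641}{347297}$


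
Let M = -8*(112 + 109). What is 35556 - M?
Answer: 37324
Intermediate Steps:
M = -1768 (M = -8*221 = -1768)
35556 - M = 35556 - 1*(-1768) = 35556 + 1768 = 37324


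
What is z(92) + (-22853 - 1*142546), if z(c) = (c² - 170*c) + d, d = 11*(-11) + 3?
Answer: -172693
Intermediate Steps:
d = -118 (d = -121 + 3 = -118)
z(c) = -118 + c² - 170*c (z(c) = (c² - 170*c) - 118 = -118 + c² - 170*c)
z(92) + (-22853 - 1*142546) = (-118 + 92² - 170*92) + (-22853 - 1*142546) = (-118 + 8464 - 15640) + (-22853 - 142546) = -7294 - 165399 = -172693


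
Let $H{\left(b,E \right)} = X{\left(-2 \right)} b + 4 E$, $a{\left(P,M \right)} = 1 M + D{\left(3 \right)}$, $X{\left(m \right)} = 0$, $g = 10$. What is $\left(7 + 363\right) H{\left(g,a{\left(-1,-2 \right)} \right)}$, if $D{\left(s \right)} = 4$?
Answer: $2960$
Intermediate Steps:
$a{\left(P,M \right)} = 4 + M$ ($a{\left(P,M \right)} = 1 M + 4 = M + 4 = 4 + M$)
$H{\left(b,E \right)} = 4 E$ ($H{\left(b,E \right)} = 0 b + 4 E = 0 + 4 E = 4 E$)
$\left(7 + 363\right) H{\left(g,a{\left(-1,-2 \right)} \right)} = \left(7 + 363\right) 4 \left(4 - 2\right) = 370 \cdot 4 \cdot 2 = 370 \cdot 8 = 2960$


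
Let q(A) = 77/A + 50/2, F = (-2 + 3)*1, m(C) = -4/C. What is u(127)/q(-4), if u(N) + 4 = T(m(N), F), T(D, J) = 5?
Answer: 4/23 ≈ 0.17391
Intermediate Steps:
F = 1 (F = 1*1 = 1)
u(N) = 1 (u(N) = -4 + 5 = 1)
q(A) = 25 + 77/A (q(A) = 77/A + 50*(½) = 77/A + 25 = 25 + 77/A)
u(127)/q(-4) = 1/(25 + 77/(-4)) = 1/(25 + 77*(-¼)) = 1/(25 - 77/4) = 1/(23/4) = 1*(4/23) = 4/23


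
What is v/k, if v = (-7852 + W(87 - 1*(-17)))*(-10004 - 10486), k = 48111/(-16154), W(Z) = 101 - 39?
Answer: -859484877800/16037 ≈ -5.3594e+7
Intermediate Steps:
W(Z) = 62
k = -48111/16154 (k = 48111*(-1/16154) = -48111/16154 ≈ -2.9783)
v = 159617100 (v = (-7852 + 62)*(-10004 - 10486) = -7790*(-20490) = 159617100)
v/k = 159617100/(-48111/16154) = 159617100*(-16154/48111) = -859484877800/16037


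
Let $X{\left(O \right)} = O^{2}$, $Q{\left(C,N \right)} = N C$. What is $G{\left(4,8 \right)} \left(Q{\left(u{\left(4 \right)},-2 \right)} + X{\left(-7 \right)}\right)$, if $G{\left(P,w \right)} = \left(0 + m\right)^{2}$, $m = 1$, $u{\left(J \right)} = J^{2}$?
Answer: $17$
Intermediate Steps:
$G{\left(P,w \right)} = 1$ ($G{\left(P,w \right)} = \left(0 + 1\right)^{2} = 1^{2} = 1$)
$Q{\left(C,N \right)} = C N$
$G{\left(4,8 \right)} \left(Q{\left(u{\left(4 \right)},-2 \right)} + X{\left(-7 \right)}\right) = 1 \left(4^{2} \left(-2\right) + \left(-7\right)^{2}\right) = 1 \left(16 \left(-2\right) + 49\right) = 1 \left(-32 + 49\right) = 1 \cdot 17 = 17$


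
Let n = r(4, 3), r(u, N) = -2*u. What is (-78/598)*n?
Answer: 24/23 ≈ 1.0435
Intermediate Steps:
n = -8 (n = -2*4 = -8)
(-78/598)*n = -78/598*(-8) = -78*1/598*(-8) = -3/23*(-8) = 24/23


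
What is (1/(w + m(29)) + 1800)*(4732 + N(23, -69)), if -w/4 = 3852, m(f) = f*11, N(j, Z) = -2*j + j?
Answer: 127897377091/15089 ≈ 8.4762e+6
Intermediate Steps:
N(j, Z) = -j
m(f) = 11*f
w = -15408 (w = -4*3852 = -15408)
(1/(w + m(29)) + 1800)*(4732 + N(23, -69)) = (1/(-15408 + 11*29) + 1800)*(4732 - 1*23) = (1/(-15408 + 319) + 1800)*(4732 - 23) = (1/(-15089) + 1800)*4709 = (-1/15089 + 1800)*4709 = (27160199/15089)*4709 = 127897377091/15089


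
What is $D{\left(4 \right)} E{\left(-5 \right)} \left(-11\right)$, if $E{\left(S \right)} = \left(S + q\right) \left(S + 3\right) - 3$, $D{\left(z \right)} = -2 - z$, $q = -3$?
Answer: $858$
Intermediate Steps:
$E{\left(S \right)} = -3 + \left(-3 + S\right) \left(3 + S\right)$ ($E{\left(S \right)} = \left(S - 3\right) \left(S + 3\right) - 3 = \left(-3 + S\right) \left(3 + S\right) - 3 = -3 + \left(-3 + S\right) \left(3 + S\right)$)
$D{\left(4 \right)} E{\left(-5 \right)} \left(-11\right) = \left(-2 - 4\right) \left(-12 + \left(-5\right)^{2}\right) \left(-11\right) = \left(-2 - 4\right) \left(-12 + 25\right) \left(-11\right) = \left(-6\right) 13 \left(-11\right) = \left(-78\right) \left(-11\right) = 858$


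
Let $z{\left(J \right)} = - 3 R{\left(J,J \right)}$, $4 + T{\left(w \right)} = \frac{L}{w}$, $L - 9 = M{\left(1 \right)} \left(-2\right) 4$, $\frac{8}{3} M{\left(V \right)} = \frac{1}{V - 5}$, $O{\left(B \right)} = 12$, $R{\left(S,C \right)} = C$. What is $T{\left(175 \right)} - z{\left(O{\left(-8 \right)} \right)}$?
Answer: $\frac{22439}{700} \approx 32.056$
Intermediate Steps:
$M{\left(V \right)} = \frac{3}{8 \left(-5 + V\right)}$ ($M{\left(V \right)} = \frac{3}{8 \left(V - 5\right)} = \frac{3}{8 \left(-5 + V\right)}$)
$L = \frac{39}{4}$ ($L = 9 + \frac{3}{8 \left(-5 + 1\right)} \left(-2\right) 4 = 9 + \frac{3}{8 \left(-4\right)} \left(-2\right) 4 = 9 + \frac{3}{8} \left(- \frac{1}{4}\right) \left(-2\right) 4 = 9 + \left(- \frac{3}{32}\right) \left(-2\right) 4 = 9 + \frac{3}{16} \cdot 4 = 9 + \frac{3}{4} = \frac{39}{4} \approx 9.75$)
$T{\left(w \right)} = -4 + \frac{39}{4 w}$
$z{\left(J \right)} = - 3 J$
$T{\left(175 \right)} - z{\left(O{\left(-8 \right)} \right)} = \left(-4 + \frac{39}{4 \cdot 175}\right) - \left(-3\right) 12 = \left(-4 + \frac{39}{4} \cdot \frac{1}{175}\right) - -36 = \left(-4 + \frac{39}{700}\right) + 36 = - \frac{2761}{700} + 36 = \frac{22439}{700}$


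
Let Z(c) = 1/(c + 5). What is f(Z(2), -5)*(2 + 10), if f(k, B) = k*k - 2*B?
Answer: 5892/49 ≈ 120.24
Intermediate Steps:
Z(c) = 1/(5 + c)
f(k, B) = k**2 - 2*B
f(Z(2), -5)*(2 + 10) = ((1/(5 + 2))**2 - 2*(-5))*(2 + 10) = ((1/7)**2 + 10)*12 = (1/49 + 10)*12 = (491/49)*12 = 5892/49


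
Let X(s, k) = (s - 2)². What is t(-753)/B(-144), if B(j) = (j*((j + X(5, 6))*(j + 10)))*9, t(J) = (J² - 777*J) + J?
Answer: -383779/7814880 ≈ -0.049109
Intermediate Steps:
t(J) = J² - 776*J
X(s, k) = (-2 + s)²
B(j) = 9*j*(9 + j)*(10 + j) (B(j) = (j*((j + (-2 + 5)²)*(j + 10)))*9 = (j*((j + 3²)*(10 + j)))*9 = (j*((j + 9)*(10 + j)))*9 = (j*((9 + j)*(10 + j)))*9 = (j*(9 + j)*(10 + j))*9 = 9*j*(9 + j)*(10 + j))
t(-753)/B(-144) = (-753*(-776 - 753))/((9*(-144)*(90 + (-144)² + 19*(-144)))) = (-753*(-1529))/((9*(-144)*(90 + 20736 - 2736))) = 1151337/((9*(-144)*18090)) = 1151337/(-23444640) = 1151337*(-1/23444640) = -383779/7814880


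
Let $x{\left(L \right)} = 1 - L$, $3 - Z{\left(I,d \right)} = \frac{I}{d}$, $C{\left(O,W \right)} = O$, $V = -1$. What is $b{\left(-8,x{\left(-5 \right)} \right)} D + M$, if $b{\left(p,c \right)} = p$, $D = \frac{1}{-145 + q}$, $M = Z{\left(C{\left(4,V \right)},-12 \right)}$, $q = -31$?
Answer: $\frac{223}{66} \approx 3.3788$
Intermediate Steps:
$Z{\left(I,d \right)} = 3 - \frac{I}{d}$
$M = \frac{10}{3}$ ($M = 3 - \frac{4}{-12} = 3 - 4 \left(- \frac{1}{12}\right) = 3 + \frac{1}{3} = \frac{10}{3} \approx 3.3333$)
$D = - \frac{1}{176}$ ($D = \frac{1}{-145 - 31} = \frac{1}{-176} = - \frac{1}{176} \approx -0.0056818$)
$b{\left(-8,x{\left(-5 \right)} \right)} D + M = \left(-8\right) \left(- \frac{1}{176}\right) + \frac{10}{3} = \frac{1}{22} + \frac{10}{3} = \frac{223}{66}$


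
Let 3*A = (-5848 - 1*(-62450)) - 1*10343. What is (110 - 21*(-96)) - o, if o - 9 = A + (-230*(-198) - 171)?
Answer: -176015/3 ≈ -58672.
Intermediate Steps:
A = 46259/3 (A = ((-5848 - 1*(-62450)) - 1*10343)/3 = ((-5848 + 62450) - 10343)/3 = (56602 - 10343)/3 = (1/3)*46259 = 46259/3 ≈ 15420.)
o = 182393/3 (o = 9 + (46259/3 + (-230*(-198) - 171)) = 9 + (46259/3 + (45540 - 171)) = 9 + (46259/3 + 45369) = 9 + 182366/3 = 182393/3 ≈ 60798.)
(110 - 21*(-96)) - o = (110 - 21*(-96)) - 1*182393/3 = (110 + 2016) - 182393/3 = 2126 - 182393/3 = -176015/3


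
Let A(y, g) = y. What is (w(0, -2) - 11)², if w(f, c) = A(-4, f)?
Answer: 225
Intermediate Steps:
w(f, c) = -4
(w(0, -2) - 11)² = (-4 - 11)² = (-15)² = 225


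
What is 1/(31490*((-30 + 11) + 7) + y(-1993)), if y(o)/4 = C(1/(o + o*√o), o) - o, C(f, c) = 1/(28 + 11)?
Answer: -39/14426408 ≈ -2.7034e-6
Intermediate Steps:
C(f, c) = 1/39
y(o) = 4/39 - 4*o (y(o) = 4*(1/39 - o) = 4/39 - 4*o)
1/(31490*((-30 + 11) + 7) + y(-1993)) = 1/(31490*((-30 + 11) + 7) + (4/39 - 4*(-1993))) = 1/(31490*(-19 + 7) + (4/39 + 7972)) = 1/(31490*(-12) + 310912/39) = 1/(-377880 + 310912/39) = 1/(-14426408/39) = -39/14426408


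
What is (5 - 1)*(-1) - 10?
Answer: -14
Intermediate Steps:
(5 - 1)*(-1) - 10 = 4*(-1) - 10 = -4 - 10 = -14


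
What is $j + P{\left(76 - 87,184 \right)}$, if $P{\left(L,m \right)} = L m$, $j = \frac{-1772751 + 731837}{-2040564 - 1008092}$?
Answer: $- \frac{3084719415}{1524328} \approx -2023.7$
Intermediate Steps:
$j = \frac{520457}{1524328}$ ($j = - \frac{1040914}{-3048656} = \left(-1040914\right) \left(- \frac{1}{3048656}\right) = \frac{520457}{1524328} \approx 0.34143$)
$j + P{\left(76 - 87,184 \right)} = \frac{520457}{1524328} + \left(76 - 87\right) 184 = \frac{520457}{1524328} - 2024 = - \frac{3084719415}{1524328}$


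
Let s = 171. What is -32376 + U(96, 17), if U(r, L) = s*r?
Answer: -15960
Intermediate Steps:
U(r, L) = 171*r
-32376 + U(96, 17) = -32376 + 171*96 = -32376 + 16416 = -15960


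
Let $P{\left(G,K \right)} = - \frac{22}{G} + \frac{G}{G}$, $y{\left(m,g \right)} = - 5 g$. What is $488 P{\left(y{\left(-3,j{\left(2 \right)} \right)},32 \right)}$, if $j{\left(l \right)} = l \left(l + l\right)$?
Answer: $\frac{3782}{5} \approx 756.4$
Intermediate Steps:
$j{\left(l \right)} = 2 l^{2}$ ($j{\left(l \right)} = l 2 l = 2 l^{2}$)
$P{\left(G,K \right)} = 1 - \frac{22}{G}$ ($P{\left(G,K \right)} = - \frac{22}{G} + 1 = 1 - \frac{22}{G}$)
$488 P{\left(y{\left(-3,j{\left(2 \right)} \right)},32 \right)} = 488 \frac{-22 - 5 \cdot 2 \cdot 2^{2}}{\left(-5\right) 2 \cdot 2^{2}} = 488 \frac{-22 - 5 \cdot 2 \cdot 4}{\left(-5\right) 2 \cdot 4} = 488 \frac{-22 - 40}{\left(-5\right) 8} = 488 \frac{-22 - 40}{-40} = 488 \left(\left(- \frac{1}{40}\right) \left(-62\right)\right) = 488 \cdot \frac{31}{20} = \frac{3782}{5}$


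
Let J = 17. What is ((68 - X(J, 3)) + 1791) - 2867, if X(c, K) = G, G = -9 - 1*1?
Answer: -998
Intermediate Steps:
G = -10 (G = -9 - 1 = -10)
X(c, K) = -10
((68 - X(J, 3)) + 1791) - 2867 = ((68 - 1*(-10)) + 1791) - 2867 = ((68 + 10) + 1791) - 2867 = (78 + 1791) - 2867 = 1869 - 2867 = -998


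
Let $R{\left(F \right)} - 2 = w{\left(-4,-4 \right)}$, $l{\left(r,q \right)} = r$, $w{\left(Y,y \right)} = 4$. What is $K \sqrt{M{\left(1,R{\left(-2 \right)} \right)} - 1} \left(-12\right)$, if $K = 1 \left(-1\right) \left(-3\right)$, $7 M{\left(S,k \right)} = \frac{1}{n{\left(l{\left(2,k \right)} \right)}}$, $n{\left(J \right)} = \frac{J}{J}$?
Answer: $- \frac{36 i \sqrt{42}}{7} \approx - 33.33 i$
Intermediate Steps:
$R{\left(F \right)} = 6$ ($R{\left(F \right)} = 2 + 4 = 6$)
$n{\left(J \right)} = 1$
$M{\left(S,k \right)} = \frac{1}{7}$ ($M{\left(S,k \right)} = \frac{1}{7 \cdot 1} = \frac{1}{7} \cdot 1 = \frac{1}{7}$)
$K = 3$ ($K = \left(-1\right) \left(-3\right) = 3$)
$K \sqrt{M{\left(1,R{\left(-2 \right)} \right)} - 1} \left(-12\right) = 3 \sqrt{\frac{1}{7} - 1} \left(-12\right) = 3 \sqrt{- \frac{6}{7}} \left(-12\right) = 3 \frac{i \sqrt{42}}{7} \left(-12\right) = \frac{3 i \sqrt{42}}{7} \left(-12\right) = - \frac{36 i \sqrt{42}}{7}$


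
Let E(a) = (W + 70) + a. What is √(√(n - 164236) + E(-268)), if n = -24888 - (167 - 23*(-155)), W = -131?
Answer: √(-329 + 2*I*√48214) ≈ 10.481 + 20.949*I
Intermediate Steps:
E(a) = -61 + a (E(a) = (-131 + 70) + a = -61 + a)
n = -28620 (n = -24888 - (167 + 3565) = -24888 - 1*3732 = -24888 - 3732 = -28620)
√(√(n - 164236) + E(-268)) = √(√(-28620 - 164236) + (-61 - 268)) = √(√(-192856) - 329) = √(2*I*√48214 - 329) = √(-329 + 2*I*√48214)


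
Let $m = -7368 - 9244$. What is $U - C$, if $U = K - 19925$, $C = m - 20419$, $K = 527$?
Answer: $17633$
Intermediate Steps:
$m = -16612$
$C = -37031$ ($C = -16612 - 20419 = -37031$)
$U = -19398$ ($U = 527 - 19925 = -19398$)
$U - C = -19398 - -37031 = -19398 + 37031 = 17633$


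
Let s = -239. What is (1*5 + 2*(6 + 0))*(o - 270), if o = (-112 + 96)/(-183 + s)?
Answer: -968354/211 ≈ -4589.4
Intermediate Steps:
o = 8/211 (o = (-112 + 96)/(-183 - 239) = -16/(-422) = -16*(-1/422) = 8/211 ≈ 0.037915)
(1*5 + 2*(6 + 0))*(o - 270) = (1*5 + 2*(6 + 0))*(8/211 - 270) = (5 + 2*6)*(-56962/211) = (5 + 12)*(-56962/211) = 17*(-56962/211) = -968354/211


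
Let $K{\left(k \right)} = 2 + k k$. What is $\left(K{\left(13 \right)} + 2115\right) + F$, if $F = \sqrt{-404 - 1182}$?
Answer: $2286 + i \sqrt{1586} \approx 2286.0 + 39.825 i$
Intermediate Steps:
$K{\left(k \right)} = 2 + k^{2}$
$F = i \sqrt{1586}$ ($F = \sqrt{-1586} = i \sqrt{1586} \approx 39.825 i$)
$\left(K{\left(13 \right)} + 2115\right) + F = \left(\left(2 + 13^{2}\right) + 2115\right) + i \sqrt{1586} = \left(\left(2 + 169\right) + 2115\right) + i \sqrt{1586} = \left(171 + 2115\right) + i \sqrt{1586} = 2286 + i \sqrt{1586}$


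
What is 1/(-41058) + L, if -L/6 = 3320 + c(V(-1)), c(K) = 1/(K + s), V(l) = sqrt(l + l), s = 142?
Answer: (-817875361*sqrt(2) + 116138547610*I)/(41058*(sqrt(2) - 142*I)) ≈ -19920.0 + 0.00042081*I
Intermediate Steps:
V(l) = sqrt(2)*sqrt(l) (V(l) = sqrt(2*l) = sqrt(2)*sqrt(l))
c(K) = 1/(142 + K) (c(K) = 1/(K + 142) = 1/(142 + K))
L = -19920 - 6/(142 + I*sqrt(2)) (L = -6*(3320 + 1/(142 + sqrt(2)*sqrt(-1))) = -6*(3320 + 1/(142 + sqrt(2)*I)) = -6*(3320 + 1/(142 + I*sqrt(2))) = -19920 - 6/(142 + I*sqrt(2)) ≈ -19920.0 + 0.00042077*I)
1/(-41058) + L = 1/(-41058) + 6*(-3320*sqrt(2) + 471441*I)/(sqrt(2) - 142*I) = -1/41058 + 6*(-3320*sqrt(2) + 471441*I)/(sqrt(2) - 142*I)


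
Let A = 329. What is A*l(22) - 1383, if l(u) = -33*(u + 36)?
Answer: -631089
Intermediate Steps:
l(u) = -1188 - 33*u (l(u) = -33*(36 + u) = -1188 - 33*u)
A*l(22) - 1383 = 329*(-1188 - 33*22) - 1383 = 329*(-1188 - 726) - 1383 = 329*(-1914) - 1383 = -629706 - 1383 = -631089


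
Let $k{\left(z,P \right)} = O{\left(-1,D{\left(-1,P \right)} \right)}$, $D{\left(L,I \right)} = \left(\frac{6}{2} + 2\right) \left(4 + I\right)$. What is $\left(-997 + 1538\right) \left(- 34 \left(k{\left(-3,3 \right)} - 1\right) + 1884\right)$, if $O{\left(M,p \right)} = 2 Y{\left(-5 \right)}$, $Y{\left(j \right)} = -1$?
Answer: $1074426$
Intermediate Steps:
$D{\left(L,I \right)} = 20 + 5 I$ ($D{\left(L,I \right)} = \left(6 \cdot \frac{1}{2} + 2\right) \left(4 + I\right) = \left(3 + 2\right) \left(4 + I\right) = 5 \left(4 + I\right) = 20 + 5 I$)
$O{\left(M,p \right)} = -2$ ($O{\left(M,p \right)} = 2 \left(-1\right) = -2$)
$k{\left(z,P \right)} = -2$
$\left(-997 + 1538\right) \left(- 34 \left(k{\left(-3,3 \right)} - 1\right) + 1884\right) = \left(-997 + 1538\right) \left(- 34 \left(-2 - 1\right) + 1884\right) = 541 \left(\left(-34\right) \left(-3\right) + 1884\right) = 541 \left(102 + 1884\right) = 541 \cdot 1986 = 1074426$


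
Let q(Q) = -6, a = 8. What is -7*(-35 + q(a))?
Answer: 287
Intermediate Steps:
-7*(-35 + q(a)) = -7*(-35 - 6) = -7*(-41) = 287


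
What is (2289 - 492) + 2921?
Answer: 4718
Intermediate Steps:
(2289 - 492) + 2921 = 1797 + 2921 = 4718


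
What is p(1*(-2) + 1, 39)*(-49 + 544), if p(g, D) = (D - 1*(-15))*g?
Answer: -26730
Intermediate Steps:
p(g, D) = g*(15 + D) (p(g, D) = (D + 15)*g = (15 + D)*g = g*(15 + D))
p(1*(-2) + 1, 39)*(-49 + 544) = ((1*(-2) + 1)*(15 + 39))*(-49 + 544) = ((-2 + 1)*54)*495 = -1*54*495 = -54*495 = -26730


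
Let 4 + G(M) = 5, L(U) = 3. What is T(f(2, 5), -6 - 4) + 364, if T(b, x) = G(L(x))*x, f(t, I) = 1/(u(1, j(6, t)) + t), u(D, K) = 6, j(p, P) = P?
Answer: 354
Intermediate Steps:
G(M) = 1 (G(M) = -4 + 5 = 1)
f(t, I) = 1/(6 + t)
T(b, x) = x (T(b, x) = 1*x = x)
T(f(2, 5), -6 - 4) + 364 = (-6 - 4) + 364 = -10 + 364 = 354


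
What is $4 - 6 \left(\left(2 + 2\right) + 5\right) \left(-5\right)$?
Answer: $274$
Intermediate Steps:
$4 - 6 \left(\left(2 + 2\right) + 5\right) \left(-5\right) = 4 - 6 \left(4 + 5\right) \left(-5\right) = 4 - 6 \cdot 9 \left(-5\right) = 4 - -270 = 4 + 270 = 274$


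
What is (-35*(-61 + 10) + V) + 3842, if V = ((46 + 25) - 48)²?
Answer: 6156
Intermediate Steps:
V = 529 (V = (71 - 48)² = 23² = 529)
(-35*(-61 + 10) + V) + 3842 = (-35*(-61 + 10) + 529) + 3842 = (-35*(-51) + 529) + 3842 = (1785 + 529) + 3842 = 2314 + 3842 = 6156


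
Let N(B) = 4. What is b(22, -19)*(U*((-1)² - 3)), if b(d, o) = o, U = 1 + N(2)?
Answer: 190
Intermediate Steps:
U = 5 (U = 1 + 4 = 5)
b(22, -19)*(U*((-1)² - 3)) = -95*((-1)² - 3) = -95*(1 - 3) = -95*(-2) = -19*(-10) = 190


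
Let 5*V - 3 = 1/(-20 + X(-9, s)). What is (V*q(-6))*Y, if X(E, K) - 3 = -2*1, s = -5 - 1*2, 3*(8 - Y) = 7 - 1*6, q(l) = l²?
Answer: 15456/95 ≈ 162.69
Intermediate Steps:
Y = 23/3 (Y = 8 - (7 - 1*6)/3 = 8 - (7 - 6)/3 = 8 - ⅓*1 = 8 - ⅓ = 23/3 ≈ 7.6667)
s = -7 (s = -5 - 2 = -7)
X(E, K) = 1 (X(E, K) = 3 - 2*1 = 3 - 2 = 1)
V = 56/95 (V = ⅗ + 1/(5*(-20 + 1)) = ⅗ + (⅕)/(-19) = ⅗ + (⅕)*(-1/19) = ⅗ - 1/95 = 56/95 ≈ 0.58947)
(V*q(-6))*Y = ((56/95)*(-6)²)*(23/3) = ((56/95)*36)*(23/3) = (2016/95)*(23/3) = 15456/95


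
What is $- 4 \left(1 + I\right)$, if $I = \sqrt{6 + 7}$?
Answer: $-4 - 4 \sqrt{13} \approx -18.422$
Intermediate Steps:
$I = \sqrt{13} \approx 3.6056$
$- 4 \left(1 + I\right) = - 4 \left(1 + \sqrt{13}\right) = -4 - 4 \sqrt{13}$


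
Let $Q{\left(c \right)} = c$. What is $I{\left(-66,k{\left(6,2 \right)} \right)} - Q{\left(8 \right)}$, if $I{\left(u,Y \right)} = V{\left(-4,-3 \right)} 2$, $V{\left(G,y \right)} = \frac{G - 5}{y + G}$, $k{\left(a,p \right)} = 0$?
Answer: $- \frac{38}{7} \approx -5.4286$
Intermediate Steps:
$V{\left(G,y \right)} = \frac{-5 + G}{G + y}$
$I{\left(u,Y \right)} = \frac{18}{7}$ ($I{\left(u,Y \right)} = \frac{-5 - 4}{-4 - 3} \cdot 2 = \frac{1}{-7} \left(-9\right) 2 = \left(- \frac{1}{7}\right) \left(-9\right) 2 = \frac{9}{7} \cdot 2 = \frac{18}{7}$)
$I{\left(-66,k{\left(6,2 \right)} \right)} - Q{\left(8 \right)} = \frac{18}{7} - 8 = - \frac{38}{7}$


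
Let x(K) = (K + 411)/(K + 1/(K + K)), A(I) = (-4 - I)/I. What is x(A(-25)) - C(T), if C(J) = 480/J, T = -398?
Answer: -85341252/299893 ≈ -284.57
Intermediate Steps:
A(I) = (-4 - I)/I
x(K) = (411 + K)/(K + 1/(2*K))
x(A(-25)) - C(T) = 2*((-4 - 1*(-25))/(-25))*(411 + (-4 - 1*(-25))/(-25))/(1 + 2*((-4 - 1*(-25))/(-25))**2) - 480/(-398) = 2*(-(-4 + 25)/25)*(411 - (-4 + 25)/25)/(1 + 2*(-(-4 + 25)/25)**2) - 480*(-1)/398 = 2*(-1/25*21)*(411 - 1/25*21)/(1 + 2*(-1/25*21)**2) - 1*(-240/199) = 2*(-21/25)*(411 - 21/25)/(1 + 2*(-21/25)**2) + 240/199 = 2*(-21/25)*(10254/25)/(1 + 2*(441/625)) + 240/199 = 2*(-21/25)*(10254/25)/(1 + 882/625) + 240/199 = 2*(-21/25)*(10254/25)/(1507/625) + 240/199 = 2*(-21/25)*(625/1507)*(10254/25) + 240/199 = -430668/1507 + 240/199 = -85341252/299893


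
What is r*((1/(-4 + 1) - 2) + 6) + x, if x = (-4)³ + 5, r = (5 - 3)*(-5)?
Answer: -287/3 ≈ -95.667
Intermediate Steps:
r = -10 (r = 2*(-5) = -10)
x = -59 (x = -64 + 5 = -59)
r*((1/(-4 + 1) - 2) + 6) + x = -10*((1/(-4 + 1) - 2) + 6) - 59 = -10*((1/(-3) - 2) + 6) - 59 = -10*((-⅓ - 2) + 6) - 59 = -10*(-7/3 + 6) - 59 = -10*11/3 - 59 = -110/3 - 59 = -287/3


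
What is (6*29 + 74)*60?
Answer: 14880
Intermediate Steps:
(6*29 + 74)*60 = (174 + 74)*60 = 248*60 = 14880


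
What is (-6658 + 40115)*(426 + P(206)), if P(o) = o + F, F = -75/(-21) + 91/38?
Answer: 5677619443/266 ≈ 2.1344e+7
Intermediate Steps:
F = 1587/266 (F = -75*(-1/21) + 91*(1/38) = 25/7 + 91/38 = 1587/266 ≈ 5.9662)
P(o) = 1587/266 + o (P(o) = o + 1587/266 = 1587/266 + o)
(-6658 + 40115)*(426 + P(206)) = (-6658 + 40115)*(426 + (1587/266 + 206)) = 33457*(426 + 56383/266) = 33457*(169699/266) = 5677619443/266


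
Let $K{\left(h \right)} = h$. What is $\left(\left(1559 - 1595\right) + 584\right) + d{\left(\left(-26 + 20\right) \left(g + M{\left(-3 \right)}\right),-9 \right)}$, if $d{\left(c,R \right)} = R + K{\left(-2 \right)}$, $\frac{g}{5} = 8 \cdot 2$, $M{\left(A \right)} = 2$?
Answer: $537$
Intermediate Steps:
$g = 80$ ($g = 5 \cdot 8 \cdot 2 = 5 \cdot 16 = 80$)
$d{\left(c,R \right)} = -2 + R$ ($d{\left(c,R \right)} = R - 2 = -2 + R$)
$\left(\left(1559 - 1595\right) + 584\right) + d{\left(\left(-26 + 20\right) \left(g + M{\left(-3 \right)}\right),-9 \right)} = \left(\left(1559 - 1595\right) + 584\right) - 11 = \left(-36 + 584\right) - 11 = 548 - 11 = 537$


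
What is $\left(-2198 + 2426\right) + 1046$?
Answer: $1274$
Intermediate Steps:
$\left(-2198 + 2426\right) + 1046 = 228 + 1046 = 1274$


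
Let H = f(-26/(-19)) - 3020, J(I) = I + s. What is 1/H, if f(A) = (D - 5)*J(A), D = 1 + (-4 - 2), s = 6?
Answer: -19/58780 ≈ -0.00032324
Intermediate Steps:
J(I) = 6 + I (J(I) = I + 6 = 6 + I)
D = -5 (D = 1 - 6 = -5)
f(A) = -60 - 10*A (f(A) = (-5 - 5)*(6 + A) = -10*(6 + A) = -60 - 10*A)
H = -58780/19 (H = (-60 - (-260)/(-19)) - 3020 = (-60 - (-260)*(-1)/19) - 3020 = (-60 - 10*26/19) - 3020 = (-60 - 260/19) - 3020 = -1400/19 - 3020 = -58780/19 ≈ -3093.7)
1/H = 1/(-58780/19) = -19/58780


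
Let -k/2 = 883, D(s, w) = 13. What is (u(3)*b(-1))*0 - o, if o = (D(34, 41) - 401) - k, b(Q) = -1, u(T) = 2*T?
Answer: -1378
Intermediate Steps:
k = -1766 (k = -2*883 = -1766)
o = 1378 (o = (13 - 401) - 1*(-1766) = -388 + 1766 = 1378)
(u(3)*b(-1))*0 - o = ((2*3)*(-1))*0 - 1*1378 = (6*(-1))*0 - 1378 = -6*0 - 1378 = 0 - 1378 = -1378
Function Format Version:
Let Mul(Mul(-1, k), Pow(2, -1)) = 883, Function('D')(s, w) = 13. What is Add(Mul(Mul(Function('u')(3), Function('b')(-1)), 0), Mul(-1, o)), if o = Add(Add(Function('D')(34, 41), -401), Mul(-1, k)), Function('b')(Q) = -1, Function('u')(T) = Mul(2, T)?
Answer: -1378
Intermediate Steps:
k = -1766 (k = Mul(-2, 883) = -1766)
o = 1378 (o = Add(Add(13, -401), Mul(-1, -1766)) = Add(-388, 1766) = 1378)
Add(Mul(Mul(Function('u')(3), Function('b')(-1)), 0), Mul(-1, o)) = Add(Mul(Mul(Mul(2, 3), -1), 0), Mul(-1, 1378)) = Add(Mul(Mul(6, -1), 0), -1378) = Add(Mul(-6, 0), -1378) = Add(0, -1378) = -1378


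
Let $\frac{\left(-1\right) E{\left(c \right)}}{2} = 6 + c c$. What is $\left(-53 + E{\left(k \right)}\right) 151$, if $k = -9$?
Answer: $-34277$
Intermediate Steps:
$E{\left(c \right)} = -12 - 2 c^{2}$ ($E{\left(c \right)} = - 2 \left(6 + c c\right) = - 2 \left(6 + c^{2}\right) = -12 - 2 c^{2}$)
$\left(-53 + E{\left(k \right)}\right) 151 = \left(-53 - \left(12 + 2 \left(-9\right)^{2}\right)\right) 151 = \left(-53 - 174\right) 151 = \left(-227\right) 151 = -34277$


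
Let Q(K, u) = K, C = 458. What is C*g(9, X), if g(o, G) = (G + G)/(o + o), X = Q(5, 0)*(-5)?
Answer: -11450/9 ≈ -1272.2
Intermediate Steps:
X = -25 (X = 5*(-5) = -25)
g(o, G) = G/o (g(o, G) = (2*G)/((2*o)) = (2*G)*(1/(2*o)) = G/o)
C*g(9, X) = 458*(-25/9) = -11450/9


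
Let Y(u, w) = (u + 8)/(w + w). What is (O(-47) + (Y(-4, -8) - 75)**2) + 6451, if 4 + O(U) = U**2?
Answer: 229097/16 ≈ 14319.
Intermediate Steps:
Y(u, w) = (8 + u)/(2*w) (Y(u, w) = (8 + u)/((2*w)) = (8 + u)*(1/(2*w)) = (8 + u)/(2*w))
O(U) = -4 + U**2
(O(-47) + (Y(-4, -8) - 75)**2) + 6451 = ((-4 + (-47)**2) + ((1/2)*(8 - 4)/(-8) - 75)**2) + 6451 = ((-4 + 2209) + ((1/2)*(-1/8)*4 - 75)**2) + 6451 = (2205 + (-1/4 - 75)**2) + 6451 = (2205 + (-301/4)**2) + 6451 = (2205 + 90601/16) + 6451 = 125881/16 + 6451 = 229097/16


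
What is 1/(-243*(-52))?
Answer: 1/12636 ≈ 7.9139e-5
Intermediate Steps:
1/(-243*(-52)) = 1/12636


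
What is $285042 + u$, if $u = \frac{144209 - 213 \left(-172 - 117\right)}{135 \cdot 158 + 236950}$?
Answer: $\frac{3346402433}{11740} \approx 2.8504 \cdot 10^{5}$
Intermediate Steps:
$u = \frac{9353}{11740}$ ($u = \frac{144209 - -61557}{21330 + 236950} = \frac{144209 + 61557}{258280} = 205766 \cdot \frac{1}{258280} = \frac{9353}{11740} \approx 0.79668$)
$285042 + u = 285042 + \frac{9353}{11740} = \frac{3346402433}{11740}$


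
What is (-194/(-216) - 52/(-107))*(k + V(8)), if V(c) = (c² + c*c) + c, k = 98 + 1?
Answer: 3758825/11556 ≈ 325.27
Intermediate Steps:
k = 99
V(c) = c + 2*c² (V(c) = (c² + c²) + c = 2*c² + c = c + 2*c²)
(-194/(-216) - 52/(-107))*(k + V(8)) = (-194/(-216) - 52/(-107))*(99 + 8*(1 + 2*8)) = (-194*(-1/216) - 52*(-1/107))*(99 + 8*(1 + 16)) = (97/108 + 52/107)*(99 + 8*17) = 15995*(99 + 136)/11556 = (15995/11556)*235 = 3758825/11556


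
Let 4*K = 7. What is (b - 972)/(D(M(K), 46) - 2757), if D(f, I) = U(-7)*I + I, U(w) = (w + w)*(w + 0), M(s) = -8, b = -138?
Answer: -370/599 ≈ -0.61770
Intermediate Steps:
K = 7/4 (K = (¼)*7 = 7/4 ≈ 1.7500)
U(w) = 2*w² (U(w) = (2*w)*w = 2*w²)
D(f, I) = 99*I (D(f, I) = (2*(-7)²)*I + I = (2*49)*I + I = 98*I + I = 99*I)
(b - 972)/(D(M(K), 46) - 2757) = (-138 - 972)/(99*46 - 2757) = -1110/(4554 - 2757) = -1110/1797 = -1110*1/1797 = -370/599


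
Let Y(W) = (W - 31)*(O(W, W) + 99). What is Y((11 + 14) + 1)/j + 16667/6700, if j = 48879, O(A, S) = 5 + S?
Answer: 810311293/327489300 ≈ 2.4743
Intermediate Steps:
Y(W) = (-31 + W)*(104 + W) (Y(W) = (W - 31)*((5 + W) + 99) = (-31 + W)*(104 + W))
Y((11 + 14) + 1)/j + 16667/6700 = (-3224 + ((11 + 14) + 1)**2 + 73*((11 + 14) + 1))/48879 + 16667/6700 = (-3224 + (25 + 1)**2 + 73*(25 + 1))*(1/48879) + 16667*(1/6700) = (-3224 + 26**2 + 73*26)*(1/48879) + 16667/6700 = (-3224 + 676 + 1898)*(1/48879) + 16667/6700 = -650*1/48879 + 16667/6700 = -650/48879 + 16667/6700 = 810311293/327489300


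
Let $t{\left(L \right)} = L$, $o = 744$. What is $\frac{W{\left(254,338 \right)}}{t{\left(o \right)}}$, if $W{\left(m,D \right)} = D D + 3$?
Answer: $\frac{114247}{744} \approx 153.56$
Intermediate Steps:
$W{\left(m,D \right)} = 3 + D^{2}$ ($W{\left(m,D \right)} = D^{2} + 3 = 3 + D^{2}$)
$\frac{W{\left(254,338 \right)}}{t{\left(o \right)}} = \frac{3 + 338^{2}}{744} = \left(3 + 114244\right) \frac{1}{744} = 114247 \cdot \frac{1}{744} = \frac{114247}{744}$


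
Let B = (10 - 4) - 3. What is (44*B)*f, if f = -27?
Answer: -3564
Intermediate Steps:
B = 3 (B = 6 - 3 = 3)
(44*B)*f = (44*3)*(-27) = 132*(-27) = -3564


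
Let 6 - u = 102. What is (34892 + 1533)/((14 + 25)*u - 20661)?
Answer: -7285/4881 ≈ -1.4925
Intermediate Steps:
u = -96 (u = 6 - 1*102 = 6 - 102 = -96)
(34892 + 1533)/((14 + 25)*u - 20661) = (34892 + 1533)/((14 + 25)*(-96) - 20661) = 36425/(39*(-96) - 20661) = 36425/(-3744 - 20661) = 36425/(-24405) = 36425*(-1/24405) = -7285/4881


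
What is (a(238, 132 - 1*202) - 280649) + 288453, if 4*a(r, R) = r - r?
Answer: 7804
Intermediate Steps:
a(r, R) = 0 (a(r, R) = (r - r)/4 = (¼)*0 = 0)
(a(238, 132 - 1*202) - 280649) + 288453 = (0 - 280649) + 288453 = -280649 + 288453 = 7804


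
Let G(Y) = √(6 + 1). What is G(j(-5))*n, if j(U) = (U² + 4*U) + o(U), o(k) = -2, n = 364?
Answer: 364*√7 ≈ 963.05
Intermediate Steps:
j(U) = -2 + U² + 4*U (j(U) = (U² + 4*U) - 2 = -2 + U² + 4*U)
G(Y) = √7
G(j(-5))*n = √7*364 = 364*√7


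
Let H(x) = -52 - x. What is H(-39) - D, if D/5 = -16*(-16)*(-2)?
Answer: 2547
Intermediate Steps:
D = -2560 (D = 5*(-16*(-16)*(-2)) = 5*(256*(-2)) = 5*(-512) = -2560)
H(-39) - D = (-52 - 1*(-39)) - 1*(-2560) = (-52 + 39) + 2560 = -13 + 2560 = 2547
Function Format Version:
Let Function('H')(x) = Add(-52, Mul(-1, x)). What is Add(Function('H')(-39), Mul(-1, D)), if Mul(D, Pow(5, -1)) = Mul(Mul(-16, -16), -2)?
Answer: 2547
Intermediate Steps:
D = -2560 (D = Mul(5, Mul(Mul(-16, -16), -2)) = Mul(5, Mul(256, -2)) = Mul(5, -512) = -2560)
Add(Function('H')(-39), Mul(-1, D)) = Add(Add(-52, Mul(-1, -39)), Mul(-1, -2560)) = Add(Add(-52, 39), 2560) = Add(-13, 2560) = 2547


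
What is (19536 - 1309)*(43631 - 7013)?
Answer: 667436286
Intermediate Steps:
(19536 - 1309)*(43631 - 7013) = 18227*36618 = 667436286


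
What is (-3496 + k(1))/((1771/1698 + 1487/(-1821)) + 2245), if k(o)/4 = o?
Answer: -133302056/85708275 ≈ -1.5553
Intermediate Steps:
k(o) = 4*o
(-3496 + k(1))/((1771/1698 + 1487/(-1821)) + 2245) = (-3496 + 4*1)/((1771/1698 + 1487/(-1821)) + 2245) = (-3496 + 4)/((1771*(1/1698) + 1487*(-1/1821)) + 2245) = -3492/((1771/1698 - 1487/1821) + 2245) = -3492/(77785/343562 + 2245) = -3492/771374475/343562 = -3492*343562/771374475 = -133302056/85708275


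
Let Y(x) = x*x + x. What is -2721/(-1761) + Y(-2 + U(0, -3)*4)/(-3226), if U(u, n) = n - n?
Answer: 1462404/946831 ≈ 1.5445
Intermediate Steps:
U(u, n) = 0
Y(x) = x + x² (Y(x) = x² + x = x + x²)
-2721/(-1761) + Y(-2 + U(0, -3)*4)/(-3226) = -2721/(-1761) + ((-2 + 0*4)*(1 + (-2 + 0*4)))/(-3226) = -2721*(-1/1761) + ((-2 + 0)*(1 + (-2 + 0)))*(-1/3226) = 907/587 - 2*(1 - 2)*(-1/3226) = 907/587 - 2*(-1)*(-1/3226) = 907/587 + 2*(-1/3226) = 907/587 - 1/1613 = 1462404/946831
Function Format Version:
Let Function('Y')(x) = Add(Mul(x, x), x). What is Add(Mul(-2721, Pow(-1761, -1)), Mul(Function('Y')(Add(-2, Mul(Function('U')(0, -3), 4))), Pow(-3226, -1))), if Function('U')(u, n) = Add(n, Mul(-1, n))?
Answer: Rational(1462404, 946831) ≈ 1.5445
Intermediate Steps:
Function('U')(u, n) = 0
Function('Y')(x) = Add(x, Pow(x, 2)) (Function('Y')(x) = Add(Pow(x, 2), x) = Add(x, Pow(x, 2)))
Add(Mul(-2721, Pow(-1761, -1)), Mul(Function('Y')(Add(-2, Mul(Function('U')(0, -3), 4))), Pow(-3226, -1))) = Add(Mul(-2721, Pow(-1761, -1)), Mul(Mul(Add(-2, Mul(0, 4)), Add(1, Add(-2, Mul(0, 4)))), Pow(-3226, -1))) = Add(Mul(-2721, Rational(-1, 1761)), Mul(Mul(Add(-2, 0), Add(1, Add(-2, 0))), Rational(-1, 3226))) = Add(Rational(907, 587), Mul(Mul(-2, Add(1, -2)), Rational(-1, 3226))) = Add(Rational(907, 587), Mul(Mul(-2, -1), Rational(-1, 3226))) = Add(Rational(907, 587), Mul(2, Rational(-1, 3226))) = Add(Rational(907, 587), Rational(-1, 1613)) = Rational(1462404, 946831)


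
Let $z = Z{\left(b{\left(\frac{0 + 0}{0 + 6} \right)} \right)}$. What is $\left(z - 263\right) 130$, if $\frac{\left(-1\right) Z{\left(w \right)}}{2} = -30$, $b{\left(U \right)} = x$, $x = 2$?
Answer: $-26390$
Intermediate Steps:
$b{\left(U \right)} = 2$
$Z{\left(w \right)} = 60$ ($Z{\left(w \right)} = \left(-2\right) \left(-30\right) = 60$)
$z = 60$
$\left(z - 263\right) 130 = \left(60 - 263\right) 130 = \left(-203\right) 130 = -26390$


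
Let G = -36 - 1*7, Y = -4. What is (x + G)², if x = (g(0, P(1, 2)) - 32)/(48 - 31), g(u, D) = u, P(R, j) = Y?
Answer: 582169/289 ≈ 2014.4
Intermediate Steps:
P(R, j) = -4
G = -43 (G = -36 - 7 = -43)
x = -32/17 (x = (0 - 32)/(48 - 31) = -32/17 ≈ -1.8824)
(x + G)² = (-32/17 - 43)² = (-763/17)² = 582169/289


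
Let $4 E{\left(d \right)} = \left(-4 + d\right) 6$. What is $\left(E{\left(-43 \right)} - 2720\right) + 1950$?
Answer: $- \frac{1681}{2} \approx -840.5$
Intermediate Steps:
$E{\left(d \right)} = -6 + \frac{3 d}{2}$ ($E{\left(d \right)} = \frac{\left(-4 + d\right) 6}{4} = \frac{-24 + 6 d}{4} = -6 + \frac{3 d}{2}$)
$\left(E{\left(-43 \right)} - 2720\right) + 1950 = \left(\left(-6 + \frac{3}{2} \left(-43\right)\right) - 2720\right) + 1950 = \left(\left(-6 - \frac{129}{2}\right) - 2720\right) + 1950 = \left(- \frac{141}{2} - 2720\right) + 1950 = - \frac{5581}{2} + 1950 = - \frac{1681}{2}$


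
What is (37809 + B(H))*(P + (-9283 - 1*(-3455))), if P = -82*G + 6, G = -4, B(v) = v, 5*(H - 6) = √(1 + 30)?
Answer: -207755610 - 5494*√31/5 ≈ -2.0776e+8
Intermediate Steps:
H = 6 + √31/5 (H = 6 + √(1 + 30)/5 = 6 + √31/5 ≈ 7.1136)
P = 334 (P = -82*(-4) + 6 = 328 + 6 = 334)
(37809 + B(H))*(P + (-9283 - 1*(-3455))) = (37809 + (6 + √31/5))*(334 + (-9283 - 1*(-3455))) = (37815 + √31/5)*(334 + (-9283 + 3455)) = (37815 + √31/5)*(334 - 5828) = (37815 + √31/5)*(-5494) = -207755610 - 5494*√31/5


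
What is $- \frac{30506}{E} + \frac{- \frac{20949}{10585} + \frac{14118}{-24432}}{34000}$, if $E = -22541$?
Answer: $\frac{44703207010093347}{33033206155280000} \approx 1.3533$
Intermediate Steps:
$- \frac{30506}{E} + \frac{- \frac{20949}{10585} + \frac{14118}{-24432}}{34000} = - \frac{30506}{-22541} + \frac{- \frac{20949}{10585} + \frac{14118}{-24432}}{34000} = \left(-30506\right) \left(- \frac{1}{22541}\right) + \left(\left(-20949\right) \frac{1}{10585} + 14118 \left(- \frac{1}{24432}\right)\right) \frac{1}{34000} = \frac{30506}{22541} + \left(- \frac{20949}{10585} - \frac{2353}{4072}\right) \frac{1}{34000} = \frac{30506}{22541} - \frac{110210833}{1465472080000} = \frac{44703207010093347}{33033206155280000}$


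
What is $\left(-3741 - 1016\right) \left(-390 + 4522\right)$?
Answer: $-19655924$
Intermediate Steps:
$\left(-3741 - 1016\right) \left(-390 + 4522\right) = \left(-4757\right) 4132 = -19655924$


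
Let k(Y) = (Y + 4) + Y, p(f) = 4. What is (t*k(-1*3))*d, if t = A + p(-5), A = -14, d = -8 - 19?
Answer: -540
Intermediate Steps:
d = -27
k(Y) = 4 + 2*Y (k(Y) = (4 + Y) + Y = 4 + 2*Y)
t = -10 (t = -14 + 4 = -10)
(t*k(-1*3))*d = -10*(4 + 2*(-1*3))*(-27) = -10*(4 + 2*(-3))*(-27) = -10*(4 - 6)*(-27) = -10*(-2)*(-27) = 20*(-27) = -540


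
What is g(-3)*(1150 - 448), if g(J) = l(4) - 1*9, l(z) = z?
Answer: -3510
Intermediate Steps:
g(J) = -5 (g(J) = 4 - 1*9 = 4 - 9 = -5)
g(-3)*(1150 - 448) = -5*(1150 - 448) = -5*702 = -3510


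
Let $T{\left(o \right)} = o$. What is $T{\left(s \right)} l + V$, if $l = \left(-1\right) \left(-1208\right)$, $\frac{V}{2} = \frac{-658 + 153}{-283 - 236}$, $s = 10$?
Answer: $\frac{6270530}{519} \approx 12082.0$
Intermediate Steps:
$V = \frac{1010}{519}$ ($V = 2 \frac{-658 + 153}{-283 - 236} = 2 \left(- \frac{505}{-519}\right) = 2 \left(\left(-505\right) \left(- \frac{1}{519}\right)\right) = 2 \cdot \frac{505}{519} = \frac{1010}{519} \approx 1.9461$)
$l = 1208$
$T{\left(s \right)} l + V = 10 \cdot 1208 + \frac{1010}{519} = 12080 + \frac{1010}{519} = \frac{6270530}{519}$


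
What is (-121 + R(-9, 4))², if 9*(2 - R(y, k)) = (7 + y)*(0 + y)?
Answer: 14641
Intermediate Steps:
R(y, k) = 2 - y*(7 + y)/9 (R(y, k) = 2 - (7 + y)*(0 + y)/9 = 2 - (7 + y)*y/9 = 2 - y*(7 + y)/9)
(-121 + R(-9, 4))² = (-121 + (2 - 7/9*(-9) - ⅑*(-9)²))² = (-121 + (2 + 7 - ⅑*81))² = (-121 + (2 + 7 - 9))² = (-121 + 0)² = (-121)² = 14641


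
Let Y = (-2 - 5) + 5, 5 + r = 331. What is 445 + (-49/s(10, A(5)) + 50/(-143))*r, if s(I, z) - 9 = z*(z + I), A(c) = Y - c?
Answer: 1426151/858 ≈ 1662.2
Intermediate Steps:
r = 326 (r = -5 + 331 = 326)
Y = -2 (Y = -7 + 5 = -2)
A(c) = -2 - c
s(I, z) = 9 + z*(I + z) (s(I, z) = 9 + z*(z + I) = 9 + z*(I + z))
445 + (-49/s(10, A(5)) + 50/(-143))*r = 445 + (-49/(9 + (-2 - 1*5)² + 10*(-2 - 1*5)) + 50/(-143))*326 = 445 + (-49/(9 + (-2 - 5)² + 10*(-2 - 5)) + 50*(-1/143))*326 = 445 + (-49/(9 + (-7)² + 10*(-7)) - 50/143)*326 = 445 + (-49/(9 + 49 - 70) - 50/143)*326 = 445 + (-49/(-12) - 50/143)*326 = 445 + (-49*(-1/12) - 50/143)*326 = 445 + (49/12 - 50/143)*326 = 445 + (6407/1716)*326 = 445 + 1044341/858 = 1426151/858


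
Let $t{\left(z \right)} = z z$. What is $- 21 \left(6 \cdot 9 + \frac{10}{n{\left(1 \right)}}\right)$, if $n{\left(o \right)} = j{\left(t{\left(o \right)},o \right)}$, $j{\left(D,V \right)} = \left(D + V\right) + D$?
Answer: $-1204$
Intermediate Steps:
$t{\left(z \right)} = z^{2}$
$j{\left(D,V \right)} = V + 2 D$
$n{\left(o \right)} = o + 2 o^{2}$
$- 21 \left(6 \cdot 9 + \frac{10}{n{\left(1 \right)}}\right) = - 21 \left(6 \cdot 9 + \frac{10}{1 \left(1 + 2 \cdot 1\right)}\right) = - 21 \left(54 + \frac{10}{1 \left(1 + 2\right)}\right) = - 21 \left(54 + \frac{10}{1 \cdot 3}\right) = - 21 \left(54 + \frac{10}{3}\right) = \left(-21\right) \frac{172}{3} = -1204$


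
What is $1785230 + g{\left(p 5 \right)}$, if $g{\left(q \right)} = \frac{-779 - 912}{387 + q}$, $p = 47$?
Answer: $\frac{1110411369}{622} \approx 1.7852 \cdot 10^{6}$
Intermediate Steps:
$g{\left(q \right)} = - \frac{1691}{387 + q}$
$1785230 + g{\left(p 5 \right)} = 1785230 - \frac{1691}{387 + 47 \cdot 5} = 1785230 - \frac{1691}{387 + 235} = 1785230 - \frac{1691}{622} = \frac{1110411369}{622}$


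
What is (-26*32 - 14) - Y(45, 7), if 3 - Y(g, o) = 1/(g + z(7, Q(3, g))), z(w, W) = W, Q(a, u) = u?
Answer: -76409/90 ≈ -848.99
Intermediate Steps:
Y(g, o) = 3 - 1/(2*g) (Y(g, o) = 3 - 1/(g + g) = 3 - 1/(2*g))
(-26*32 - 14) - Y(45, 7) = (-26*32 - 14) - (3 - ½/45) = (-832 - 14) - (3 - ½*1/45) = -846 - (3 - 1/90) = -846 - 1*269/90 = -846 - 269/90 = -76409/90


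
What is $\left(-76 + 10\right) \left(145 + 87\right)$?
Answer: $-15312$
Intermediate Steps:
$\left(-76 + 10\right) \left(145 + 87\right) = \left(-66\right) 232 = -15312$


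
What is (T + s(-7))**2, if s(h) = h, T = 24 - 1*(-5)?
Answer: 484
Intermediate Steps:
T = 29 (T = 24 + 5 = 29)
(T + s(-7))**2 = (29 - 7)**2 = 22**2 = 484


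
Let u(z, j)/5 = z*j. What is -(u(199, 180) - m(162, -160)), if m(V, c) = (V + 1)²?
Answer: -152531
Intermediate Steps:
m(V, c) = (1 + V)²
u(z, j) = 5*j*z (u(z, j) = 5*(z*j) = 5*(j*z) = 5*j*z)
-(u(199, 180) - m(162, -160)) = -(5*180*199 - (1 + 162)²) = -(179100 - 1*163²) = -(179100 - 1*26569) = -(179100 - 26569) = -1*152531 = -152531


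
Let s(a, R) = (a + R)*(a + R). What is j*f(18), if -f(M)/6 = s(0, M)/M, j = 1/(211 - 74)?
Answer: -108/137 ≈ -0.78832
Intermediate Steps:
s(a, R) = (R + a)**2 (s(a, R) = (R + a)*(R + a) = (R + a)**2)
j = 1/137 ≈ 0.0072993
f(M) = -6*M (f(M) = -6*(M + 0)**2/M = -6*M**2/M = -6*M)
j*f(18) = (-6*18)/137 = (1/137)*(-108) = -108/137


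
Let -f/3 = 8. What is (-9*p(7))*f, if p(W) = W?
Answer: 1512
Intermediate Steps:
f = -24 (f = -3*8 = -24)
(-9*p(7))*f = -9*7*(-24) = -63*(-24) = 1512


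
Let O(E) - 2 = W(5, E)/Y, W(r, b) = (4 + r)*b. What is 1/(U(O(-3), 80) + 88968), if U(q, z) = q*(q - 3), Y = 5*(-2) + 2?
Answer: 64/5694769 ≈ 1.1238e-5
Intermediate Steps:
W(r, b) = b*(4 + r)
Y = -8 (Y = -10 + 2 = -8)
O(E) = 2 - 9*E/8 (O(E) = 2 + (E*(4 + 5))/(-8) = 2 + (E*9)*(-⅛) = 2 + (9*E)*(-⅛) = 2 - 9*E/8)
U(q, z) = q*(-3 + q)
1/(U(O(-3), 80) + 88968) = 1/((2 - 9/8*(-3))*(-3 + (2 - 9/8*(-3))) + 88968) = 1/((2 + 27/8)*(-3 + (2 + 27/8)) + 88968) = 1/(43*(-3 + 43/8)/8 + 88968) = 1/((43/8)*(19/8) + 88968) = 1/(817/64 + 88968) = 1/(5694769/64) = 64/5694769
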